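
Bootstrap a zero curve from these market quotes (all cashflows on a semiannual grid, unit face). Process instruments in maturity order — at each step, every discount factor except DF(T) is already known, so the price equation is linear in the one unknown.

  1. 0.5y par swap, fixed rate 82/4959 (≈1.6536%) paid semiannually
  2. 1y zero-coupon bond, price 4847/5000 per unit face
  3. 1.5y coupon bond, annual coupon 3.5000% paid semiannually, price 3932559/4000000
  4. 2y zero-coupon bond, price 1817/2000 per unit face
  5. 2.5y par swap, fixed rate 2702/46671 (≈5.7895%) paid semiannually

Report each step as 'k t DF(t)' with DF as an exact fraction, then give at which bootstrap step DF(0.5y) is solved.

1 1/2 4959/5000
2 1 4847/5000
3 3/2 373/400
4 2 1817/2000
5 5/2 8649/10000
DF(0.5y) is solved at step 1

step 1 [0.5y] swap r/2=41/4959: DF=(1 − 41/4959·(0))/(1+41/4959) = 4959/5000 ≈ 0.991800
step 2 [1y] zero: DF = P = 4847/5000 ≈ 0.969400
step 3 [1.5y] bond c/2=7/400: DF=(3932559/4000000 − 7/400·(0.991800+0.969400))/(1+7/400) = 373/400 ≈ 0.932500
step 4 [2y] zero: DF = P = 1817/2000 ≈ 0.908500
step 5 [2.5y] swap r/2=1351/46671: DF=(1 − 1351/46671·(0.991800+0.969400+0.932500+0.908500))/(1+1351/46671) = 8649/10000 ≈ 0.864900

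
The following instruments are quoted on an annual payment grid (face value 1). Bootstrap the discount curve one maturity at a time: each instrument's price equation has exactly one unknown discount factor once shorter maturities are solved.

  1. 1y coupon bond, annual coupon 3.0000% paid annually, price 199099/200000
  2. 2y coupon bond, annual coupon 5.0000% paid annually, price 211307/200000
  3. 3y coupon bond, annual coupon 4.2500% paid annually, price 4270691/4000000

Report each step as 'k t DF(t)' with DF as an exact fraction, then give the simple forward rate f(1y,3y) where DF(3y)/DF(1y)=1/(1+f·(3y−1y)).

1 1 1933/2000
2 2 4801/5000
3 3 591/625
f(1y,3y) = ((1933/2000)/(591/625) − 1)/(2) = 209/18912 ≈ 1.1051%

step 1 [1y] bond c/1=3/100: DF=(199099/200000 − 3/100·(0))/(1+3/100) = 1933/2000 ≈ 0.966500
step 2 [2y] bond c/1=1/20: DF=(211307/200000 − 1/20·(0.966500))/(1+1/20) = 4801/5000 ≈ 0.960200
step 3 [3y] bond c/1=17/400: DF=(4270691/4000000 − 17/400·(0.966500+0.960200))/(1+17/400) = 591/625 ≈ 0.945600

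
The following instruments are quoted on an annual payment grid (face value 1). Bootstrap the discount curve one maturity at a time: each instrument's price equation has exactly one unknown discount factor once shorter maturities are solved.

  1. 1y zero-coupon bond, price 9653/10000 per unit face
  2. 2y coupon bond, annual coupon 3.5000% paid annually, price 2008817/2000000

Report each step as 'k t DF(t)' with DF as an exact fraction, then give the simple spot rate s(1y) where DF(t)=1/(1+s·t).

step 1 [1y] zero: DF = P = 9653/10000 ≈ 0.965300
step 2 [2y] bond c/1=7/200: DF=(2008817/2000000 − 7/200·(0.965300))/(1+7/200) = 4689/5000 ≈ 0.937800

1 1 9653/10000
2 2 4689/5000
s(1y) = (1/(9653/10000) − 1)/(1) = 347/9653 ≈ 3.5947%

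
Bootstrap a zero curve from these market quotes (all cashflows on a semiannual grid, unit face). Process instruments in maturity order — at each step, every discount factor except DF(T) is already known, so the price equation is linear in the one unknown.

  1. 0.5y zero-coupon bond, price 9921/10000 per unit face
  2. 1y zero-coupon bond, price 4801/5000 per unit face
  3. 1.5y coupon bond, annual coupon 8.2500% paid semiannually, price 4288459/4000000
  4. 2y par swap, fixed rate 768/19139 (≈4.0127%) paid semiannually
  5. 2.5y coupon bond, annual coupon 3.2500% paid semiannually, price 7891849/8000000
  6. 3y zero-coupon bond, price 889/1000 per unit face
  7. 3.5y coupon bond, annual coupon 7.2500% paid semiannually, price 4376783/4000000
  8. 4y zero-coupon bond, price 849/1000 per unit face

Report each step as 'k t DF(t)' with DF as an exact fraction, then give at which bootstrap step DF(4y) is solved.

step 1 [0.5y] zero: DF = P = 9921/10000 ≈ 0.992100
step 2 [1y] zero: DF = P = 4801/5000 ≈ 0.960200
step 3 [1.5y] bond c/2=33/800: DF=(4288459/4000000 − 33/800·(0.992100+0.960200))/(1+33/800) = 9523/10000 ≈ 0.952300
step 4 [2y] swap r/2=384/19139: DF=(1 − 384/19139·(0.992100+0.960200+0.952300))/(1+384/19139) = 577/625 ≈ 0.923200
step 5 [2.5y] bond c/2=13/800: DF=(7891849/8000000 − 13/800·(0.992100+0.960200+0.952300+0.923200))/(1+13/800) = 1819/2000 ≈ 0.909500
step 6 [3y] zero: DF = P = 889/1000 ≈ 0.889000
step 7 [3.5y] bond c/2=29/800: DF=(4376783/4000000 − 29/800·(0.992100+0.960200+0.952300+0.923200+0.909500+0.889000))/(1+29/800) = 8591/10000 ≈ 0.859100
step 8 [4y] zero: DF = P = 849/1000 ≈ 0.849000

1 1/2 9921/10000
2 1 4801/5000
3 3/2 9523/10000
4 2 577/625
5 5/2 1819/2000
6 3 889/1000
7 7/2 8591/10000
8 4 849/1000
DF(4y) is solved at step 8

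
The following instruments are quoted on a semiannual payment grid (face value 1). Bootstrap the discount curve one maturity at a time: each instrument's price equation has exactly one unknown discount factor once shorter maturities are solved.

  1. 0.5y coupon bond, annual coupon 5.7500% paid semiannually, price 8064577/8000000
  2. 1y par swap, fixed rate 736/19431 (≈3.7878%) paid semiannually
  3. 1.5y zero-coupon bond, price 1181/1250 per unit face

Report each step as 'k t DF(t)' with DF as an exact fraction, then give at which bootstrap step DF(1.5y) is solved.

step 1 [0.5y] bond c/2=23/800: DF=(8064577/8000000 − 23/800·(0))/(1+23/800) = 9799/10000 ≈ 0.979900
step 2 [1y] swap r/2=368/19431: DF=(1 − 368/19431·(0.979900))/(1+368/19431) = 602/625 ≈ 0.963200
step 3 [1.5y] zero: DF = P = 1181/1250 ≈ 0.944800

1 1/2 9799/10000
2 1 602/625
3 3/2 1181/1250
DF(1.5y) is solved at step 3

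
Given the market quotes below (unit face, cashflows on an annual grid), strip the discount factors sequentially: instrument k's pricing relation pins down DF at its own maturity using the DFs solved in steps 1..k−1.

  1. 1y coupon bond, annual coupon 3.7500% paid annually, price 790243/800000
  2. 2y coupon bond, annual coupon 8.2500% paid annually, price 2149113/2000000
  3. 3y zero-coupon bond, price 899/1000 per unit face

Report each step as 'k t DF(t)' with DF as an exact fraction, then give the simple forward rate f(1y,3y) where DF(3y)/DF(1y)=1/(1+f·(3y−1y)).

step 1 [1y] bond c/1=3/80: DF=(790243/800000 − 3/80·(0))/(1+3/80) = 9521/10000 ≈ 0.952100
step 2 [2y] bond c/1=33/400: DF=(2149113/2000000 − 33/400·(0.952100))/(1+33/400) = 9201/10000 ≈ 0.920100
step 3 [3y] zero: DF = P = 899/1000 ≈ 0.899000

1 1 9521/10000
2 2 9201/10000
3 3 899/1000
f(1y,3y) = ((9521/10000)/(899/1000) − 1)/(2) = 531/17980 ≈ 2.9533%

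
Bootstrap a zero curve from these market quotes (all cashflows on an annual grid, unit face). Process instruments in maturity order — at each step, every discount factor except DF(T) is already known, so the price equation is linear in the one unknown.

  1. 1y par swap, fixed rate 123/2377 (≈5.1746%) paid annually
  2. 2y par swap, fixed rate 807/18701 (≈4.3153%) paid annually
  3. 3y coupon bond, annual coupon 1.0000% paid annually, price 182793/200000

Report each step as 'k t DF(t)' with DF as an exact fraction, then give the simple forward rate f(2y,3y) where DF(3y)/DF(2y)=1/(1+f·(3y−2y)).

1 1 2377/2500
2 2 9193/10000
3 3 554/625
f(2y,3y) = ((9193/10000)/(554/625) − 1)/(1) = 329/8864 ≈ 3.7116%

step 1 [1y] swap r/1=123/2377: DF=(1 − 123/2377·(0))/(1+123/2377) = 2377/2500 ≈ 0.950800
step 2 [2y] swap r/1=807/18701: DF=(1 − 807/18701·(0.950800))/(1+807/18701) = 9193/10000 ≈ 0.919300
step 3 [3y] bond c/1=1/100: DF=(182793/200000 − 1/100·(0.950800+0.919300))/(1+1/100) = 554/625 ≈ 0.886400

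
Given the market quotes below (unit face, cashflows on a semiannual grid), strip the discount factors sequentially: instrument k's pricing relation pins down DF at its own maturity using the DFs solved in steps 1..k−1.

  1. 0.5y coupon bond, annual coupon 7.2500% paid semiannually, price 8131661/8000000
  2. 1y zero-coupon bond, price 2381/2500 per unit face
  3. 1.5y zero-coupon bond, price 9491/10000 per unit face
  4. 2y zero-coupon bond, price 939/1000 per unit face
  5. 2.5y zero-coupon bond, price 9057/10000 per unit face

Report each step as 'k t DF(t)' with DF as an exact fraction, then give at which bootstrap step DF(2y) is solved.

step 1 [0.5y] bond c/2=29/800: DF=(8131661/8000000 − 29/800·(0))/(1+29/800) = 9809/10000 ≈ 0.980900
step 2 [1y] zero: DF = P = 2381/2500 ≈ 0.952400
step 3 [1.5y] zero: DF = P = 9491/10000 ≈ 0.949100
step 4 [2y] zero: DF = P = 939/1000 ≈ 0.939000
step 5 [2.5y] zero: DF = P = 9057/10000 ≈ 0.905700

1 1/2 9809/10000
2 1 2381/2500
3 3/2 9491/10000
4 2 939/1000
5 5/2 9057/10000
DF(2y) is solved at step 4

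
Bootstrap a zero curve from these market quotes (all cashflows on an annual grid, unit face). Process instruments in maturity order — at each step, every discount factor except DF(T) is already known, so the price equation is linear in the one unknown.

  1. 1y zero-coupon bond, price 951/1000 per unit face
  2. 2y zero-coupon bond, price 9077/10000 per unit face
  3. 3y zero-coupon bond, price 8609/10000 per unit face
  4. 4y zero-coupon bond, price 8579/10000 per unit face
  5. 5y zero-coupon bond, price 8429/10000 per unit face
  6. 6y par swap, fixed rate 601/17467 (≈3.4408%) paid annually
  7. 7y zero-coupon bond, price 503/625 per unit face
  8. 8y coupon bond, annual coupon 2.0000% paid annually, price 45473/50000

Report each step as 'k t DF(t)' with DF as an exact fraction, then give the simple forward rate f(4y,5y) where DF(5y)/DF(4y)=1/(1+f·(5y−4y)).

1 1 951/1000
2 2 9077/10000
3 3 8609/10000
4 4 8579/10000
5 5 8429/10000
6 6 8197/10000
7 7 503/625
8 8 7731/10000
f(4y,5y) = ((8579/10000)/(8429/10000) − 1)/(1) = 150/8429 ≈ 1.7796%

step 1 [1y] zero: DF = P = 951/1000 ≈ 0.951000
step 2 [2y] zero: DF = P = 9077/10000 ≈ 0.907700
step 3 [3y] zero: DF = P = 8609/10000 ≈ 0.860900
step 4 [4y] zero: DF = P = 8579/10000 ≈ 0.857900
step 5 [5y] zero: DF = P = 8429/10000 ≈ 0.842900
step 6 [6y] swap r/1=601/17467: DF=(1 − 601/17467·(0.951000+0.907700+0.860900+0.857900+0.842900))/(1+601/17467) = 8197/10000 ≈ 0.819700
step 7 [7y] zero: DF = P = 503/625 ≈ 0.804800
step 8 [8y] bond c/1=1/50: DF=(45473/50000 − 1/50·(0.951000+0.907700+0.860900+0.857900+0.842900+0.819700+0.804800))/(1+1/50) = 7731/10000 ≈ 0.773100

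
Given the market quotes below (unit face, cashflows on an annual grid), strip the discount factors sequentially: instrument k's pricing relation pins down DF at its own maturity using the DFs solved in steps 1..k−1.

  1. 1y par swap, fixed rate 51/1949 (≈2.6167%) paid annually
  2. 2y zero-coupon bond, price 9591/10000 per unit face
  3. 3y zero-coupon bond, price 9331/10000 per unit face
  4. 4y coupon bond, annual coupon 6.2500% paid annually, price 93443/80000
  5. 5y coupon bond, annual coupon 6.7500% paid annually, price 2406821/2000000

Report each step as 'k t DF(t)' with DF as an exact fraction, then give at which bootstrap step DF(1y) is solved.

step 1 [1y] swap r/1=51/1949: DF=(1 − 51/1949·(0))/(1+51/1949) = 1949/2000 ≈ 0.974500
step 2 [2y] zero: DF = P = 9591/10000 ≈ 0.959100
step 3 [3y] zero: DF = P = 9331/10000 ≈ 0.933100
step 4 [4y] bond c/1=1/16: DF=(93443/80000 − 1/16·(0.974500+0.959100+0.933100))/(1+1/16) = 9307/10000 ≈ 0.930700
step 5 [5y] bond c/1=27/400: DF=(2406821/2000000 − 27/400·(0.974500+0.959100+0.933100+0.930700))/(1+27/400) = 1109/1250 ≈ 0.887200

1 1 1949/2000
2 2 9591/10000
3 3 9331/10000
4 4 9307/10000
5 5 1109/1250
DF(1y) is solved at step 1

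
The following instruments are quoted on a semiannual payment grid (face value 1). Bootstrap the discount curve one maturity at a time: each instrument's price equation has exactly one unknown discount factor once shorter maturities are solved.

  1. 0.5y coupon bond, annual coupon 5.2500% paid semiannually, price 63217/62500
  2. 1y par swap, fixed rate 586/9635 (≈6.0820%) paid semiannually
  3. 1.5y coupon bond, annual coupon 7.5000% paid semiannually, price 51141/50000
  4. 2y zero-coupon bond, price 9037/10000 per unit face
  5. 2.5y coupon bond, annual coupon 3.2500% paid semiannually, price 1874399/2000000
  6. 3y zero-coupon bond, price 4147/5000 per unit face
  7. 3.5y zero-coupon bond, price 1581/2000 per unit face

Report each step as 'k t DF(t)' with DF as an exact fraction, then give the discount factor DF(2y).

1 1/2 616/625
2 1 4707/5000
3 3/2 4581/5000
4 2 9037/10000
5 5/2 8623/10000
6 3 4147/5000
7 7/2 1581/2000
DF(2y) = 9037/10000 ≈ 0.903700

step 1 [0.5y] bond c/2=21/800: DF=(63217/62500 − 21/800·(0))/(1+21/800) = 616/625 ≈ 0.985600
step 2 [1y] swap r/2=293/9635: DF=(1 − 293/9635·(0.985600))/(1+293/9635) = 4707/5000 ≈ 0.941400
step 3 [1.5y] bond c/2=3/80: DF=(51141/50000 − 3/80·(0.985600+0.941400))/(1+3/80) = 4581/5000 ≈ 0.916200
step 4 [2y] zero: DF = P = 9037/10000 ≈ 0.903700
step 5 [2.5y] bond c/2=13/800: DF=(1874399/2000000 − 13/800·(0.985600+0.941400+0.916200+0.903700))/(1+13/800) = 8623/10000 ≈ 0.862300
step 6 [3y] zero: DF = P = 4147/5000 ≈ 0.829400
step 7 [3.5y] zero: DF = P = 1581/2000 ≈ 0.790500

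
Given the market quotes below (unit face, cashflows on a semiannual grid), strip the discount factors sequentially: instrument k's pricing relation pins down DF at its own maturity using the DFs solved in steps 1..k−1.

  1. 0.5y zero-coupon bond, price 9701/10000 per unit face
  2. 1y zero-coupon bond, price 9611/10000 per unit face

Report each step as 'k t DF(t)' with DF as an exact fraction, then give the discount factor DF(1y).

step 1 [0.5y] zero: DF = P = 9701/10000 ≈ 0.970100
step 2 [1y] zero: DF = P = 9611/10000 ≈ 0.961100

1 1/2 9701/10000
2 1 9611/10000
DF(1y) = 9611/10000 ≈ 0.961100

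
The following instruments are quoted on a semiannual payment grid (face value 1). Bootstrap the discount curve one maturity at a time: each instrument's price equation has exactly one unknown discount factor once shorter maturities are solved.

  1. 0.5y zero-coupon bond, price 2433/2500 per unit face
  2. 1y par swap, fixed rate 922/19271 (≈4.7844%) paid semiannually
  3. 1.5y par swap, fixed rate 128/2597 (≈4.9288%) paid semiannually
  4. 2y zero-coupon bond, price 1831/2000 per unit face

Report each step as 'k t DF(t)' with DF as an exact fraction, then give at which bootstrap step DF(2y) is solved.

step 1 [0.5y] zero: DF = P = 2433/2500 ≈ 0.973200
step 2 [1y] swap r/2=461/19271: DF=(1 − 461/19271·(0.973200))/(1+461/19271) = 9539/10000 ≈ 0.953900
step 3 [1.5y] swap r/2=64/2597: DF=(1 − 64/2597·(0.973200+0.953900))/(1+64/2597) = 581/625 ≈ 0.929600
step 4 [2y] zero: DF = P = 1831/2000 ≈ 0.915500

1 1/2 2433/2500
2 1 9539/10000
3 3/2 581/625
4 2 1831/2000
DF(2y) is solved at step 4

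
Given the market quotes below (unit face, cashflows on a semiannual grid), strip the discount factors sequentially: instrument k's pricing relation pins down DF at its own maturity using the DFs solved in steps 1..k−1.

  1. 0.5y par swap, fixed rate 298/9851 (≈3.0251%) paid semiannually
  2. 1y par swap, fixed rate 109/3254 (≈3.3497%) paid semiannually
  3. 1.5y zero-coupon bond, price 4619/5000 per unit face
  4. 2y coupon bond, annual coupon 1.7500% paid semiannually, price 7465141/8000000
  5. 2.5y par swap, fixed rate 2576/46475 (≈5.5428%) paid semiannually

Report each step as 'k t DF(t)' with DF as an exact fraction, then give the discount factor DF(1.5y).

step 1 [0.5y] swap r/2=149/9851: DF=(1 − 149/9851·(0))/(1+149/9851) = 9851/10000 ≈ 0.985100
step 2 [1y] swap r/2=109/6508: DF=(1 − 109/6508·(0.985100))/(1+109/6508) = 9673/10000 ≈ 0.967300
step 3 [1.5y] zero: DF = P = 4619/5000 ≈ 0.923800
step 4 [2y] bond c/2=7/800: DF=(7465141/8000000 − 7/800·(0.985100+0.967300+0.923800))/(1+7/800) = 9001/10000 ≈ 0.900100
step 5 [2.5y] swap r/2=1288/46475: DF=(1 − 1288/46475·(0.985100+0.967300+0.923800+0.900100))/(1+1288/46475) = 1089/1250 ≈ 0.871200

1 1/2 9851/10000
2 1 9673/10000
3 3/2 4619/5000
4 2 9001/10000
5 5/2 1089/1250
DF(1.5y) = 4619/5000 ≈ 0.923800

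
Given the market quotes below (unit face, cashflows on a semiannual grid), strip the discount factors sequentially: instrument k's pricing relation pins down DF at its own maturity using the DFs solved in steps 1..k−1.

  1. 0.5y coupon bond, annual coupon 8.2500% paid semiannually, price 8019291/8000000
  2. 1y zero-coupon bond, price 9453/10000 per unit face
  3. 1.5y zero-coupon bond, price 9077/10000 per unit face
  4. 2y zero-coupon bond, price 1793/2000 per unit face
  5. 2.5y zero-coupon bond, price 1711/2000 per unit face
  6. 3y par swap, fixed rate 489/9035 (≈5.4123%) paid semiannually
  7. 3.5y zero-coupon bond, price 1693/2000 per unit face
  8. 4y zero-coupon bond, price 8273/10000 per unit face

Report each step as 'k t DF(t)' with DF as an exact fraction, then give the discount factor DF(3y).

1 1/2 9627/10000
2 1 9453/10000
3 3/2 9077/10000
4 2 1793/2000
5 5/2 1711/2000
6 3 8533/10000
7 7/2 1693/2000
8 4 8273/10000
DF(3y) = 8533/10000 ≈ 0.853300

step 1 [0.5y] bond c/2=33/800: DF=(8019291/8000000 − 33/800·(0))/(1+33/800) = 9627/10000 ≈ 0.962700
step 2 [1y] zero: DF = P = 9453/10000 ≈ 0.945300
step 3 [1.5y] zero: DF = P = 9077/10000 ≈ 0.907700
step 4 [2y] zero: DF = P = 1793/2000 ≈ 0.896500
step 5 [2.5y] zero: DF = P = 1711/2000 ≈ 0.855500
step 6 [3y] swap r/2=489/18070: DF=(1 − 489/18070·(0.962700+0.945300+0.907700+0.896500+0.855500))/(1+489/18070) = 8533/10000 ≈ 0.853300
step 7 [3.5y] zero: DF = P = 1693/2000 ≈ 0.846500
step 8 [4y] zero: DF = P = 8273/10000 ≈ 0.827300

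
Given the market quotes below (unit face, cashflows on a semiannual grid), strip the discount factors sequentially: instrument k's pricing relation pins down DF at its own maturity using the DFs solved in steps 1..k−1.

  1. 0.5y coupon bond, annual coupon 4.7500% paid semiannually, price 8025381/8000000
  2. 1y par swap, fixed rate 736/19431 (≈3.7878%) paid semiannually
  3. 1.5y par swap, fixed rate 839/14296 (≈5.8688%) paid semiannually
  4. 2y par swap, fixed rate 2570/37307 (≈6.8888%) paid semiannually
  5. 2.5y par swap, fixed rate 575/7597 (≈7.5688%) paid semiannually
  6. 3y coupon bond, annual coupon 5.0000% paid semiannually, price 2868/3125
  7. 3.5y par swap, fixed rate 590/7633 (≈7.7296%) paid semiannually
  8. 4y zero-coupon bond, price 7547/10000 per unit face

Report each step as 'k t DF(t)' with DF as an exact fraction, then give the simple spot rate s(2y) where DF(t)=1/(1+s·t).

step 1 [0.5y] bond c/2=19/800: DF=(8025381/8000000 − 19/800·(0))/(1+19/800) = 9799/10000 ≈ 0.979900
step 2 [1y] swap r/2=368/19431: DF=(1 − 368/19431·(0.979900))/(1+368/19431) = 602/625 ≈ 0.963200
step 3 [1.5y] swap r/2=839/28592: DF=(1 − 839/28592·(0.979900+0.963200))/(1+839/28592) = 9161/10000 ≈ 0.916100
step 4 [2y] swap r/2=1285/37307: DF=(1 − 1285/37307·(0.979900+0.963200+0.916100))/(1+1285/37307) = 1743/2000 ≈ 0.871500
step 5 [2.5y] swap r/2=575/15194: DF=(1 − 575/15194·(0.979900+0.963200+0.916100+0.871500))/(1+575/15194) = 331/400 ≈ 0.827500
step 6 [3y] bond c/2=1/40: DF=(2868/3125 − 1/40·(0.979900+0.963200+0.916100+0.871500+0.827500))/(1+1/40) = 3921/5000 ≈ 0.784200
step 7 [3.5y] swap r/2=295/7633: DF=(1 − 295/7633·(0.979900+0.963200+0.916100+0.871500+0.827500+0.784200))/(1+295/7633) = 191/250 ≈ 0.764000
step 8 [4y] zero: DF = P = 7547/10000 ≈ 0.754700

1 1/2 9799/10000
2 1 602/625
3 3/2 9161/10000
4 2 1743/2000
5 5/2 331/400
6 3 3921/5000
7 7/2 191/250
8 4 7547/10000
s(2y) = (1/(1743/2000) − 1)/(2) = 257/3486 ≈ 7.3723%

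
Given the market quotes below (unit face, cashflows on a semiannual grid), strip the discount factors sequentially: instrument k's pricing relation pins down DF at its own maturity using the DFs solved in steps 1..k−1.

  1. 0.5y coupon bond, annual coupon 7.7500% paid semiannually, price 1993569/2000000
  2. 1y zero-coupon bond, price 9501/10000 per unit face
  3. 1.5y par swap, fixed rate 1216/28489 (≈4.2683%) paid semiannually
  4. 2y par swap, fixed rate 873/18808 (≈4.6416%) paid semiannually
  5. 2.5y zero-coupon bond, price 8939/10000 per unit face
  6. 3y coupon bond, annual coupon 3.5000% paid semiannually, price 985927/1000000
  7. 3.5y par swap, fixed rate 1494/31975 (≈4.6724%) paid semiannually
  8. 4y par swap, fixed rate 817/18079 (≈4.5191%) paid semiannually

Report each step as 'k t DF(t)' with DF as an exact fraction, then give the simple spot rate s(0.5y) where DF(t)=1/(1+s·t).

1 1/2 2399/2500
2 1 9501/10000
3 3/2 587/625
4 2 9127/10000
5 5/2 8939/10000
6 3 8889/10000
7 7/2 4253/5000
8 4 4183/5000
s(0.5y) = (1/(2399/2500) − 1)/(1/2) = 202/2399 ≈ 8.4202%

step 1 [0.5y] bond c/2=31/800: DF=(1993569/2000000 − 31/800·(0))/(1+31/800) = 2399/2500 ≈ 0.959600
step 2 [1y] zero: DF = P = 9501/10000 ≈ 0.950100
step 3 [1.5y] swap r/2=608/28489: DF=(1 − 608/28489·(0.959600+0.950100))/(1+608/28489) = 587/625 ≈ 0.939200
step 4 [2y] swap r/2=873/37616: DF=(1 − 873/37616·(0.959600+0.950100+0.939200))/(1+873/37616) = 9127/10000 ≈ 0.912700
step 5 [2.5y] zero: DF = P = 8939/10000 ≈ 0.893900
step 6 [3y] bond c/2=7/400: DF=(985927/1000000 − 7/400·(0.959600+0.950100+0.939200+0.912700+0.893900))/(1+7/400) = 8889/10000 ≈ 0.888900
step 7 [3.5y] swap r/2=747/31975: DF=(1 − 747/31975·(0.959600+0.950100+0.939200+0.912700+0.893900+0.888900))/(1+747/31975) = 4253/5000 ≈ 0.850600
step 8 [4y] swap r/2=817/36158: DF=(1 − 817/36158·(0.959600+0.950100+0.939200+0.912700+0.893900+0.888900+0.850600))/(1+817/36158) = 4183/5000 ≈ 0.836600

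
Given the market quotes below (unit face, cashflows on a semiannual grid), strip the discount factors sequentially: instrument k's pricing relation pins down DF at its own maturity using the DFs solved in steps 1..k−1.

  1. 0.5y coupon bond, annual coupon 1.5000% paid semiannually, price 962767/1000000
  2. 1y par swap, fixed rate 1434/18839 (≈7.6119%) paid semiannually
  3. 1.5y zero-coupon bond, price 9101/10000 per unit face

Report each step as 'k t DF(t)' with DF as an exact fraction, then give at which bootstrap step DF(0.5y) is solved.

step 1 [0.5y] bond c/2=3/400: DF=(962767/1000000 − 3/400·(0))/(1+3/400) = 2389/2500 ≈ 0.955600
step 2 [1y] swap r/2=717/18839: DF=(1 − 717/18839·(0.955600))/(1+717/18839) = 9283/10000 ≈ 0.928300
step 3 [1.5y] zero: DF = P = 9101/10000 ≈ 0.910100

1 1/2 2389/2500
2 1 9283/10000
3 3/2 9101/10000
DF(0.5y) is solved at step 1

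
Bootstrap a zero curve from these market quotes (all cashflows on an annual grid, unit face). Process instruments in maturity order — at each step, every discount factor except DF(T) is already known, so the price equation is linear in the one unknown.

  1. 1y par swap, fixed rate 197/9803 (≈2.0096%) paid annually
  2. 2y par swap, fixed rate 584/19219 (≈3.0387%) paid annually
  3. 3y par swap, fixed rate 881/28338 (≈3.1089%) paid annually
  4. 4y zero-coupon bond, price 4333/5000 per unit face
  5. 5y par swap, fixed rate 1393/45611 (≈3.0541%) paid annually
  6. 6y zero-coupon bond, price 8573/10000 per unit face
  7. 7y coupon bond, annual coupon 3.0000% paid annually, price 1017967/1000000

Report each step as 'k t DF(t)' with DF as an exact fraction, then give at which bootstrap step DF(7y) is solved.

1 1 9803/10000
2 2 1177/1250
3 3 9119/10000
4 4 4333/5000
5 5 8607/10000
6 6 8573/10000
7 7 1661/2000
DF(7y) is solved at step 7

step 1 [1y] swap r/1=197/9803: DF=(1 − 197/9803·(0))/(1+197/9803) = 9803/10000 ≈ 0.980300
step 2 [2y] swap r/1=584/19219: DF=(1 − 584/19219·(0.980300))/(1+584/19219) = 1177/1250 ≈ 0.941600
step 3 [3y] swap r/1=881/28338: DF=(1 − 881/28338·(0.980300+0.941600))/(1+881/28338) = 9119/10000 ≈ 0.911900
step 4 [4y] zero: DF = P = 4333/5000 ≈ 0.866600
step 5 [5y] swap r/1=1393/45611: DF=(1 − 1393/45611·(0.980300+0.941600+0.911900+0.866600))/(1+1393/45611) = 8607/10000 ≈ 0.860700
step 6 [6y] zero: DF = P = 8573/10000 ≈ 0.857300
step 7 [7y] bond c/1=3/100: DF=(1017967/1000000 − 3/100·(0.980300+0.941600+0.911900+0.866600+0.860700+0.857300))/(1+3/100) = 1661/2000 ≈ 0.830500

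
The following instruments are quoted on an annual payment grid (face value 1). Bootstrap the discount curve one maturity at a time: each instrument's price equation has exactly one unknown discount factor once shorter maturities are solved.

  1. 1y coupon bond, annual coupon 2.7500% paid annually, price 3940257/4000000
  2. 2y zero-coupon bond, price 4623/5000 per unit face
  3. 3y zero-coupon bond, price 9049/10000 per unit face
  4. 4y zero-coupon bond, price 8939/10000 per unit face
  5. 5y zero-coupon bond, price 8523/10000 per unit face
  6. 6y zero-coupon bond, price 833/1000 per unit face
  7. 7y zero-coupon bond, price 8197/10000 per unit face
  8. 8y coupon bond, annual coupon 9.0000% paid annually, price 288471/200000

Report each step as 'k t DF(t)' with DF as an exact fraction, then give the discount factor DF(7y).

step 1 [1y] bond c/1=11/400: DF=(3940257/4000000 − 11/400·(0))/(1+11/400) = 9587/10000 ≈ 0.958700
step 2 [2y] zero: DF = P = 4623/5000 ≈ 0.924600
step 3 [3y] zero: DF = P = 9049/10000 ≈ 0.904900
step 4 [4y] zero: DF = P = 8939/10000 ≈ 0.893900
step 5 [5y] zero: DF = P = 8523/10000 ≈ 0.852300
step 6 [6y] zero: DF = P = 833/1000 ≈ 0.833000
step 7 [7y] zero: DF = P = 8197/10000 ≈ 0.819700
step 8 [8y] bond c/1=9/100: DF=(288471/200000 − 9/100·(0.958700+0.924600+0.904900+0.893900+0.852300+0.833000+0.819700))/(1+9/100) = 2031/2500 ≈ 0.812400

1 1 9587/10000
2 2 4623/5000
3 3 9049/10000
4 4 8939/10000
5 5 8523/10000
6 6 833/1000
7 7 8197/10000
8 8 2031/2500
DF(7y) = 8197/10000 ≈ 0.819700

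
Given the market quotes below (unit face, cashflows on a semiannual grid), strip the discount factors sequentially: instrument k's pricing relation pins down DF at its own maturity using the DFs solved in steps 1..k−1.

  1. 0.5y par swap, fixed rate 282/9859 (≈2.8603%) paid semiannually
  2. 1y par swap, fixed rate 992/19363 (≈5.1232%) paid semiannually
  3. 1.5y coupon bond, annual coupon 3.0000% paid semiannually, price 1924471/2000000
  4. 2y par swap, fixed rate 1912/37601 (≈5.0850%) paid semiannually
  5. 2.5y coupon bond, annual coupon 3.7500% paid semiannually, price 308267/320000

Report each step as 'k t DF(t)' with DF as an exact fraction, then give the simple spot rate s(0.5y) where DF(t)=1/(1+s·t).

step 1 [0.5y] swap r/2=141/9859: DF=(1 − 141/9859·(0))/(1+141/9859) = 9859/10000 ≈ 0.985900
step 2 [1y] swap r/2=496/19363: DF=(1 − 496/19363·(0.985900))/(1+496/19363) = 594/625 ≈ 0.950400
step 3 [1.5y] bond c/2=3/200: DF=(1924471/2000000 − 3/200·(0.985900+0.950400))/(1+3/200) = 4597/5000 ≈ 0.919400
step 4 [2y] swap r/2=956/37601: DF=(1 − 956/37601·(0.985900+0.950400+0.919400))/(1+956/37601) = 2261/2500 ≈ 0.904400
step 5 [2.5y] bond c/2=3/160: DF=(308267/320000 − 3/160·(0.985900+0.950400+0.919400+0.904400))/(1+3/160) = 2191/2500 ≈ 0.876400

1 1/2 9859/10000
2 1 594/625
3 3/2 4597/5000
4 2 2261/2500
5 5/2 2191/2500
s(0.5y) = (1/(9859/10000) − 1)/(1/2) = 282/9859 ≈ 2.8603%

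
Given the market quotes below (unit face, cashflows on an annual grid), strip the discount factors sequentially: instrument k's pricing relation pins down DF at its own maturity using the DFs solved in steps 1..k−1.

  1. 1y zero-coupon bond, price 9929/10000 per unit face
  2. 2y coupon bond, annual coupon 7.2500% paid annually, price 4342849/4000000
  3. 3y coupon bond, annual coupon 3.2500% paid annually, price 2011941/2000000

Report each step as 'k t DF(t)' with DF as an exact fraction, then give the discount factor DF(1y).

step 1 [1y] zero: DF = P = 9929/10000 ≈ 0.992900
step 2 [2y] bond c/1=29/400: DF=(4342849/4000000 − 29/400·(0.992900))/(1+29/400) = 2363/2500 ≈ 0.945200
step 3 [3y] bond c/1=13/400: DF=(2011941/2000000 − 13/400·(0.992900+0.945200))/(1+13/400) = 9133/10000 ≈ 0.913300

1 1 9929/10000
2 2 2363/2500
3 3 9133/10000
DF(1y) = 9929/10000 ≈ 0.992900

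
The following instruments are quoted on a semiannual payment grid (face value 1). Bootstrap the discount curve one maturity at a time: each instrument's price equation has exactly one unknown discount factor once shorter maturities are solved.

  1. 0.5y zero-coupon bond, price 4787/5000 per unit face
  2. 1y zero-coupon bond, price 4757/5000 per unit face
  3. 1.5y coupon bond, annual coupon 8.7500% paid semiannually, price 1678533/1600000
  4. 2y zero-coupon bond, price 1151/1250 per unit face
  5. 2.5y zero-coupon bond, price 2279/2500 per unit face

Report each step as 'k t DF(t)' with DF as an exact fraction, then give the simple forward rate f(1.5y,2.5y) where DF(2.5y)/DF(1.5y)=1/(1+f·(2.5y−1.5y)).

1 1/2 4787/5000
2 1 4757/5000
3 3/2 9251/10000
4 2 1151/1250
5 5/2 2279/2500
f(1.5y,2.5y) = ((9251/10000)/(2279/2500) − 1)/(1) = 135/9116 ≈ 1.4809%

step 1 [0.5y] zero: DF = P = 4787/5000 ≈ 0.957400
step 2 [1y] zero: DF = P = 4757/5000 ≈ 0.951400
step 3 [1.5y] bond c/2=7/160: DF=(1678533/1600000 − 7/160·(0.957400+0.951400))/(1+7/160) = 9251/10000 ≈ 0.925100
step 4 [2y] zero: DF = P = 1151/1250 ≈ 0.920800
step 5 [2.5y] zero: DF = P = 2279/2500 ≈ 0.911600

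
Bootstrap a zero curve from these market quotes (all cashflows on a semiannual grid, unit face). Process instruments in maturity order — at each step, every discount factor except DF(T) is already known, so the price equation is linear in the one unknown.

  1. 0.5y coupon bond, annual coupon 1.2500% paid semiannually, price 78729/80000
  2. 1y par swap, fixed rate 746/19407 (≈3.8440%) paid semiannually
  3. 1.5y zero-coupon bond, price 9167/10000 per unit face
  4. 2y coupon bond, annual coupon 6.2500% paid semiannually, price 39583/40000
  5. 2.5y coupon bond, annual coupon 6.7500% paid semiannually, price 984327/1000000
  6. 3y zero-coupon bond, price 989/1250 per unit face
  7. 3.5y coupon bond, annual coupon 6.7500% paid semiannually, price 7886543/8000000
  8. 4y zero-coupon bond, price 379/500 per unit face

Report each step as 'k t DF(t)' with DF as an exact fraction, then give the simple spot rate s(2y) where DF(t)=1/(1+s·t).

1 1/2 489/500
2 1 9627/10000
3 3/2 9167/10000
4 2 873/1000
5 5/2 519/625
6 3 989/1250
7 7/2 7789/10000
8 4 379/500
s(2y) = (1/(873/1000) − 1)/(2) = 127/1746 ≈ 7.2738%

step 1 [0.5y] bond c/2=1/160: DF=(78729/80000 − 1/160·(0))/(1+1/160) = 489/500 ≈ 0.978000
step 2 [1y] swap r/2=373/19407: DF=(1 − 373/19407·(0.978000))/(1+373/19407) = 9627/10000 ≈ 0.962700
step 3 [1.5y] zero: DF = P = 9167/10000 ≈ 0.916700
step 4 [2y] bond c/2=1/32: DF=(39583/40000 − 1/32·(0.978000+0.962700+0.916700))/(1+1/32) = 873/1000 ≈ 0.873000
step 5 [2.5y] bond c/2=27/800: DF=(984327/1000000 − 27/800·(0.978000+0.962700+0.916700+0.873000))/(1+27/800) = 519/625 ≈ 0.830400
step 6 [3y] zero: DF = P = 989/1250 ≈ 0.791200
step 7 [3.5y] bond c/2=27/800: DF=(7886543/8000000 − 27/800·(0.978000+0.962700+0.916700+0.873000+0.830400+0.791200))/(1+27/800) = 7789/10000 ≈ 0.778900
step 8 [4y] zero: DF = P = 379/500 ≈ 0.758000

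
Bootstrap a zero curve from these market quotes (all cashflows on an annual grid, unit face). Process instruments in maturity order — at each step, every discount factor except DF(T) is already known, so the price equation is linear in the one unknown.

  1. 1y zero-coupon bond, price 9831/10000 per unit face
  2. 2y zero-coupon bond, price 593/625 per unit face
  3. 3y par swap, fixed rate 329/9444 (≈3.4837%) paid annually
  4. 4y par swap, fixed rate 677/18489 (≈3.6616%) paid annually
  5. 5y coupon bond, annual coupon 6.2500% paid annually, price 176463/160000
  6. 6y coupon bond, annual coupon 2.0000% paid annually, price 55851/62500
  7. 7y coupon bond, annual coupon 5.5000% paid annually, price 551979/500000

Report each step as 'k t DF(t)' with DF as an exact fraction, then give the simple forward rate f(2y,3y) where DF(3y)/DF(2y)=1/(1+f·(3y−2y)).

1 1 9831/10000
2 2 593/625
3 3 9013/10000
4 4 4323/5000
5 5 1641/2000
6 6 63/80
7 7 3849/5000
f(2y,3y) = ((593/625)/(9013/10000) − 1)/(1) = 475/9013 ≈ 5.2702%

step 1 [1y] zero: DF = P = 9831/10000 ≈ 0.983100
step 2 [2y] zero: DF = P = 593/625 ≈ 0.948800
step 3 [3y] swap r/1=329/9444: DF=(1 − 329/9444·(0.983100+0.948800))/(1+329/9444) = 9013/10000 ≈ 0.901300
step 4 [4y] swap r/1=677/18489: DF=(1 − 677/18489·(0.983100+0.948800+0.901300))/(1+677/18489) = 4323/5000 ≈ 0.864600
step 5 [5y] bond c/1=1/16: DF=(176463/160000 − 1/16·(0.983100+0.948800+0.901300+0.864600))/(1+1/16) = 1641/2000 ≈ 0.820500
step 6 [6y] bond c/1=1/50: DF=(55851/62500 − 1/50·(0.983100+0.948800+0.901300+0.864600+0.820500))/(1+1/50) = 63/80 ≈ 0.787500
step 7 [7y] bond c/1=11/200: DF=(551979/500000 − 11/200·(0.983100+0.948800+0.901300+0.864600+0.820500+0.787500))/(1+11/200) = 3849/5000 ≈ 0.769800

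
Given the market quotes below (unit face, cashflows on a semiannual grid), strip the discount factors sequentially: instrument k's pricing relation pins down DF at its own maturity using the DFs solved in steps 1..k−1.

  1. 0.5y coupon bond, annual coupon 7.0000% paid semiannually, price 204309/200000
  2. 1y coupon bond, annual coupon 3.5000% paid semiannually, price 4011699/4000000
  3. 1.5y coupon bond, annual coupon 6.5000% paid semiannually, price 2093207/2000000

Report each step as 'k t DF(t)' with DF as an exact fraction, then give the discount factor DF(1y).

1 1/2 987/1000
2 1 9687/10000
3 3/2 9521/10000
DF(1y) = 9687/10000 ≈ 0.968700

step 1 [0.5y] bond c/2=7/200: DF=(204309/200000 − 7/200·(0))/(1+7/200) = 987/1000 ≈ 0.987000
step 2 [1y] bond c/2=7/400: DF=(4011699/4000000 − 7/400·(0.987000))/(1+7/400) = 9687/10000 ≈ 0.968700
step 3 [1.5y] bond c/2=13/400: DF=(2093207/2000000 − 13/400·(0.987000+0.968700))/(1+13/400) = 9521/10000 ≈ 0.952100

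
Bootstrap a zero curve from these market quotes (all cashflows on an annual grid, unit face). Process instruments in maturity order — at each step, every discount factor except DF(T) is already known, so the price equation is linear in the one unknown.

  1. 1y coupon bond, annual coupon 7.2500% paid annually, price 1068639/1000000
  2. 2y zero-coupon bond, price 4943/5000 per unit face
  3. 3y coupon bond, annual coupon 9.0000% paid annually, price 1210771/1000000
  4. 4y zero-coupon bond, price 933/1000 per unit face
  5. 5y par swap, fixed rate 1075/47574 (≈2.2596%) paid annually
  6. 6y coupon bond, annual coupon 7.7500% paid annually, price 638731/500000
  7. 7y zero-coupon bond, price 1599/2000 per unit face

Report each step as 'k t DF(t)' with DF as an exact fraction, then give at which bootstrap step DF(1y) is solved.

1 1 2491/2500
2 2 4943/5000
3 3 9469/10000
4 4 933/1000
5 5 357/400
6 6 4217/5000
7 7 1599/2000
DF(1y) is solved at step 1

step 1 [1y] bond c/1=29/400: DF=(1068639/1000000 − 29/400·(0))/(1+29/400) = 2491/2500 ≈ 0.996400
step 2 [2y] zero: DF = P = 4943/5000 ≈ 0.988600
step 3 [3y] bond c/1=9/100: DF=(1210771/1000000 − 9/100·(0.996400+0.988600))/(1+9/100) = 9469/10000 ≈ 0.946900
step 4 [4y] zero: DF = P = 933/1000 ≈ 0.933000
step 5 [5y] swap r/1=1075/47574: DF=(1 − 1075/47574·(0.996400+0.988600+0.946900+0.933000))/(1+1075/47574) = 357/400 ≈ 0.892500
step 6 [6y] bond c/1=31/400: DF=(638731/500000 − 31/400·(0.996400+0.988600+0.946900+0.933000+0.892500))/(1+31/400) = 4217/5000 ≈ 0.843400
step 7 [7y] zero: DF = P = 1599/2000 ≈ 0.799500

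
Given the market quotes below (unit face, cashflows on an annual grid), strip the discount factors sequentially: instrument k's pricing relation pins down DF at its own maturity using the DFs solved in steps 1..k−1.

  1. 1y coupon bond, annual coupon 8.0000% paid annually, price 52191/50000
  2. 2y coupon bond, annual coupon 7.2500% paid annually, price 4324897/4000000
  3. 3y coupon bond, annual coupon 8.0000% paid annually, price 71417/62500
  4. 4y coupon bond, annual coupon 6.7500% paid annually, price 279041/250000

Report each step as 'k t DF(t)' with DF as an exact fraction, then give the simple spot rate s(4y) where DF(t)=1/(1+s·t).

1 1 1933/2000
2 2 2357/2500
3 3 4583/5000
4 4 8669/10000
s(4y) = (1/(8669/10000) − 1)/(4) = 1331/34676 ≈ 3.8384%

step 1 [1y] bond c/1=2/25: DF=(52191/50000 − 2/25·(0))/(1+2/25) = 1933/2000 ≈ 0.966500
step 2 [2y] bond c/1=29/400: DF=(4324897/4000000 − 29/400·(0.966500))/(1+29/400) = 2357/2500 ≈ 0.942800
step 3 [3y] bond c/1=2/25: DF=(71417/62500 − 2/25·(0.966500+0.942800))/(1+2/25) = 4583/5000 ≈ 0.916600
step 4 [4y] bond c/1=27/400: DF=(279041/250000 − 27/400·(0.966500+0.942800+0.916600))/(1+27/400) = 8669/10000 ≈ 0.866900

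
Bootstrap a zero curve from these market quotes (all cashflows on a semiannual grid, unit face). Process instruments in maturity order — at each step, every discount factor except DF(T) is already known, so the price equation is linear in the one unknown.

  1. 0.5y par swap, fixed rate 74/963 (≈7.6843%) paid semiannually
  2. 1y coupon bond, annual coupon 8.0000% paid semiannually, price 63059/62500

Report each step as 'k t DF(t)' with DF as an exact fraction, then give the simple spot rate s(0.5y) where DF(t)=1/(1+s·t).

1 1/2 963/1000
2 1 9331/10000
s(0.5y) = (1/(963/1000) − 1)/(1/2) = 74/963 ≈ 7.6843%

step 1 [0.5y] swap r/2=37/963: DF=(1 − 37/963·(0))/(1+37/963) = 963/1000 ≈ 0.963000
step 2 [1y] bond c/2=1/25: DF=(63059/62500 − 1/25·(0.963000))/(1+1/25) = 9331/10000 ≈ 0.933100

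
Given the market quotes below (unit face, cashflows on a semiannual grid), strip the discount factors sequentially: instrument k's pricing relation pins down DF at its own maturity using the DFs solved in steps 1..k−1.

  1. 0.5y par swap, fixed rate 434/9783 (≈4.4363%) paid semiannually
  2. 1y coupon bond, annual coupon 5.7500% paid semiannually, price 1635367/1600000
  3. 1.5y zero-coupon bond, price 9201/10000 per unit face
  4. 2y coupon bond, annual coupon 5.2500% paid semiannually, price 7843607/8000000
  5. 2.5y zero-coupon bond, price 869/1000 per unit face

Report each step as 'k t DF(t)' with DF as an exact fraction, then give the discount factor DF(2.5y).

step 1 [0.5y] swap r/2=217/9783: DF=(1 − 217/9783·(0))/(1+217/9783) = 9783/10000 ≈ 0.978300
step 2 [1y] bond c/2=23/800: DF=(1635367/1600000 − 23/800·(0.978300))/(1+23/800) = 4831/5000 ≈ 0.966200
step 3 [1.5y] zero: DF = P = 9201/10000 ≈ 0.920100
step 4 [2y] bond c/2=21/800: DF=(7843607/8000000 − 21/800·(0.978300+0.966200+0.920100))/(1+21/800) = 8821/10000 ≈ 0.882100
step 5 [2.5y] zero: DF = P = 869/1000 ≈ 0.869000

1 1/2 9783/10000
2 1 4831/5000
3 3/2 9201/10000
4 2 8821/10000
5 5/2 869/1000
DF(2.5y) = 869/1000 ≈ 0.869000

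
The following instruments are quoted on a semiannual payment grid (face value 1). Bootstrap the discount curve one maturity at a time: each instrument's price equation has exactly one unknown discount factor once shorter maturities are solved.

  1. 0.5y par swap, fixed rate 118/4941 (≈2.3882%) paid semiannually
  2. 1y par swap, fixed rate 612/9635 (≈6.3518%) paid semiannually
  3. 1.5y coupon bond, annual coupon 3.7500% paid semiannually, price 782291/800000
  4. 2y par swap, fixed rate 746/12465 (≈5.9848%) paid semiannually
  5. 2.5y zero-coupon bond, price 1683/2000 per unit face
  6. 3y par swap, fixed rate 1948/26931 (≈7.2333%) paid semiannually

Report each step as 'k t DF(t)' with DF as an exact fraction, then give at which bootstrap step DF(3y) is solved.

step 1 [0.5y] swap r/2=59/4941: DF=(1 − 59/4941·(0))/(1+59/4941) = 4941/5000 ≈ 0.988200
step 2 [1y] swap r/2=306/9635: DF=(1 − 306/9635·(0.988200))/(1+306/9635) = 2347/2500 ≈ 0.938800
step 3 [1.5y] bond c/2=3/160: DF=(782291/800000 − 3/160·(0.988200+0.938800))/(1+3/160) = 2311/2500 ≈ 0.924400
step 4 [2y] swap r/2=373/12465: DF=(1 − 373/12465·(0.988200+0.938800+0.924400))/(1+373/12465) = 8881/10000 ≈ 0.888100
step 5 [2.5y] zero: DF = P = 1683/2000 ≈ 0.841500
step 6 [3y] swap r/2=974/26931: DF=(1 − 974/26931·(0.988200+0.938800+0.924400+0.888100+0.841500))/(1+974/26931) = 2013/2500 ≈ 0.805200

1 1/2 4941/5000
2 1 2347/2500
3 3/2 2311/2500
4 2 8881/10000
5 5/2 1683/2000
6 3 2013/2500
DF(3y) is solved at step 6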